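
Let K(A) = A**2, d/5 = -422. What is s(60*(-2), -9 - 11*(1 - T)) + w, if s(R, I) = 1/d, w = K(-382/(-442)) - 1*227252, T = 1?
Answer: -23419266580451/103054510 ≈ -2.2725e+5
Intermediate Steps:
d = -2110 (d = 5*(-422) = -2110)
w = -11099178451/48841 (w = (-382/(-442))**2 - 1*227252 = (-382*(-1/442))**2 - 227252 = (191/221)**2 - 227252 = 36481/48841 - 227252 = -11099178451/48841 ≈ -2.2725e+5)
s(R, I) = -1/2110 (s(R, I) = 1/(-2110) = -1/2110)
s(60*(-2), -9 - 11*(1 - T)) + w = -1/2110 - 11099178451/48841 = -23419266580451/103054510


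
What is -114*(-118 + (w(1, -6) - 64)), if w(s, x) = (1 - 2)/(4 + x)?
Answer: 20691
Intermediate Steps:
w(s, x) = -1/(4 + x)
-114*(-118 + (w(1, -6) - 64)) = -114*(-118 + (-1/(4 - 6) - 64)) = -114*(-118 + (-1/(-2) - 64)) = -114*(-118 + (-1*(-½) - 64)) = -114*(-118 + (½ - 64)) = -114*(-118 - 127/2) = -114*(-363/2) = 20691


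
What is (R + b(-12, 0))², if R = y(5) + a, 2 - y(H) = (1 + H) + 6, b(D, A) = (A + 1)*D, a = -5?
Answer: 729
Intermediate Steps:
b(D, A) = D*(1 + A) (b(D, A) = (1 + A)*D = D*(1 + A))
y(H) = -5 - H (y(H) = 2 - ((1 + H) + 6) = 2 - (7 + H) = 2 + (-7 - H) = -5 - H)
R = -15 (R = (-5 - 1*5) - 5 = (-5 - 5) - 5 = -10 - 5 = -15)
(R + b(-12, 0))² = (-15 - 12*(1 + 0))² = (-15 - 12*1)² = (-15 - 12)² = (-27)² = 729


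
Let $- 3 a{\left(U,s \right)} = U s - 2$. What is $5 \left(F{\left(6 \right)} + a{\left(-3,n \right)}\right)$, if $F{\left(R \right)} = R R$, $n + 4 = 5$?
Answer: $\frac{565}{3} \approx 188.33$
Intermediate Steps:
$n = 1$ ($n = -4 + 5 = 1$)
$F{\left(R \right)} = R^{2}$
$a{\left(U,s \right)} = \frac{2}{3} - \frac{U s}{3}$ ($a{\left(U,s \right)} = - \frac{U s - 2}{3} = - \frac{-2 + U s}{3} = \frac{2}{3} - \frac{U s}{3}$)
$5 \left(F{\left(6 \right)} + a{\left(-3,n \right)}\right) = 5 \left(6^{2} - \left(- \frac{2}{3} - 1\right)\right) = 5 \left(36 + \left(\frac{2}{3} + 1\right)\right) = 5 \left(36 + \frac{5}{3}\right) = 5 \cdot \frac{113}{3} = \frac{565}{3}$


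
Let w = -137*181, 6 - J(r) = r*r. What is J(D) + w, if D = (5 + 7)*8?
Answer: -34007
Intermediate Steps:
D = 96 (D = 12*8 = 96)
J(r) = 6 - r² (J(r) = 6 - r*r = 6 - r²)
w = -24797
J(D) + w = (6 - 1*96²) - 24797 = (6 - 1*9216) - 24797 = (6 - 9216) - 24797 = -9210 - 24797 = -34007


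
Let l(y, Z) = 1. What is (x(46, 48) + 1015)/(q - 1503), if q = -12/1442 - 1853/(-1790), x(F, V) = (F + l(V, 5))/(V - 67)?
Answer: -24828370420/36830198443 ≈ -0.67413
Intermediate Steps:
x(F, V) = (1 + F)/(-67 + V) (x(F, V) = (F + 1)/(V - 67) = (1 + F)/(-67 + V))
q = 1325273/1290590 (q = -12*1/1442 - 1853*(-1/1790) = -6/721 + 1853/1790 = 1325273/1290590 ≈ 1.0269)
(x(46, 48) + 1015)/(q - 1503) = ((1 + 46)/(-67 + 48) + 1015)/(1325273/1290590 - 1503) = (47/(-19) + 1015)/(-1938431497/1290590) = (-1/19*47 + 1015)*(-1290590/1938431497) = (-47/19 + 1015)*(-1290590/1938431497) = (19238/19)*(-1290590/1938431497) = -24828370420/36830198443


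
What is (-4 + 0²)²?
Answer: 16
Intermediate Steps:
(-4 + 0²)² = (-4 + 0)² = (-4)² = 16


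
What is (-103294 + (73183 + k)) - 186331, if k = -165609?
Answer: -382051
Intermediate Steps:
(-103294 + (73183 + k)) - 186331 = (-103294 + (73183 - 165609)) - 186331 = (-103294 - 92426) - 186331 = -195720 - 186331 = -382051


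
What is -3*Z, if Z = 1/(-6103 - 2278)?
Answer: 3/8381 ≈ 0.00035795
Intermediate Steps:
Z = -1/8381 (Z = 1/(-8381) = -1/8381 ≈ -0.00011932)
-3*Z = -3*(-1/8381) = 3/8381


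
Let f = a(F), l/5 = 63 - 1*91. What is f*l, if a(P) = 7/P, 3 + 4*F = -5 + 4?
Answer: 980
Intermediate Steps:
F = -1 (F = -¾ + (-5 + 4)/4 = -¾ + (¼)*(-1) = -¾ - ¼ = -1)
l = -140 (l = 5*(63 - 1*91) = 5*(63 - 91) = 5*(-28) = -140)
f = -7 (f = 7/(-1) = 7*(-1) = -7)
f*l = -7*(-140) = 980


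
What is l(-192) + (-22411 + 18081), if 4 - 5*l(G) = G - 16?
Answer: -21438/5 ≈ -4287.6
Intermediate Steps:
l(G) = 4 - G/5 (l(G) = 4/5 - (G - 16)/5 = 4/5 - (-16 + G)/5 = 4/5 + (16/5 - G/5) = 4 - G/5)
l(-192) + (-22411 + 18081) = (4 - 1/5*(-192)) + (-22411 + 18081) = (4 + 192/5) - 4330 = 212/5 - 4330 = -21438/5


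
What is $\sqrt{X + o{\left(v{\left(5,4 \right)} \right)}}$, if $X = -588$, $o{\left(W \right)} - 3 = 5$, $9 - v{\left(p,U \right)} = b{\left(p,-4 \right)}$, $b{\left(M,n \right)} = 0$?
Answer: $2 i \sqrt{145} \approx 24.083 i$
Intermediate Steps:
$v{\left(p,U \right)} = 9$ ($v{\left(p,U \right)} = 9 - 0 = 9 + 0 = 9$)
$o{\left(W \right)} = 8$ ($o{\left(W \right)} = 3 + 5 = 8$)
$\sqrt{X + o{\left(v{\left(5,4 \right)} \right)}} = \sqrt{-588 + 8} = \sqrt{-580} = 2 i \sqrt{145}$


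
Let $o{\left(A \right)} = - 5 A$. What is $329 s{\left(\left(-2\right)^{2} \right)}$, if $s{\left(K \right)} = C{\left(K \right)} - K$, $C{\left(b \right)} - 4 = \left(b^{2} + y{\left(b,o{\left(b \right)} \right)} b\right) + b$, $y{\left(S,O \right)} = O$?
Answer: $-19740$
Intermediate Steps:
$C{\left(b \right)} = 4 + b - 4 b^{2}$ ($C{\left(b \right)} = 4 + \left(\left(b^{2} + - 5 b b\right) + b\right) = 4 + \left(\left(b^{2} - 5 b^{2}\right) + b\right) = 4 - \left(- b + 4 b^{2}\right) = 4 + b - 4 b^{2}$)
$s{\left(K \right)} = 4 - 4 K^{2}$ ($s{\left(K \right)} = \left(4 + K - 4 K^{2}\right) - K = 4 - 4 K^{2}$)
$329 s{\left(\left(-2\right)^{2} \right)} = 329 \left(4 - 4 \left(\left(-2\right)^{2}\right)^{2}\right) = 329 \left(4 - 4 \cdot 4^{2}\right) = 329 \left(4 - 64\right) = 329 \left(-60\right) = -19740$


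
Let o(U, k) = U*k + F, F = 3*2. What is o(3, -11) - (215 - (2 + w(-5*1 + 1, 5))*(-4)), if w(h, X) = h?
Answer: -234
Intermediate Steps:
F = 6
o(U, k) = 6 + U*k (o(U, k) = U*k + 6 = 6 + U*k)
o(3, -11) - (215 - (2 + w(-5*1 + 1, 5))*(-4)) = (6 + 3*(-11)) - (215 - (2 + (-5*1 + 1))*(-4)) = (6 - 33) - (215 - (2 + (-5 + 1))*(-4)) = -27 - (215 - (2 - 4)*(-4)) = -27 - (215 - (-2)*(-4)) = -27 - (215 - 1*8) = -27 - (215 - 8) = -27 - 1*207 = -27 - 207 = -234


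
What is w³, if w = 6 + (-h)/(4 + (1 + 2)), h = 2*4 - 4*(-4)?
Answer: 5832/343 ≈ 17.003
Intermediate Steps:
h = 24 (h = 8 + 16 = 24)
w = 18/7 (w = 6 + (-1*24)/(4 + (1 + 2)) = 6 - 24/(4 + 3) = 6 - 24/7 = 18/7 ≈ 2.5714)
w³ = (18/7)³ = 5832/343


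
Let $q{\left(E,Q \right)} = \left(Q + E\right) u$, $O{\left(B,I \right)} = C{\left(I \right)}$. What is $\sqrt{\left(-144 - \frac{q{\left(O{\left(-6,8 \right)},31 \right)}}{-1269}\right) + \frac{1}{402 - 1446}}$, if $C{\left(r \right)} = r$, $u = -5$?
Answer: $\frac{i \sqrt{1071223953}}{2726} \approx 12.006 i$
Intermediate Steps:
$O{\left(B,I \right)} = I$
$q{\left(E,Q \right)} = - 5 E - 5 Q$ ($q{\left(E,Q \right)} = \left(Q + E\right) \left(-5\right) = \left(E + Q\right) \left(-5\right) = - 5 E - 5 Q$)
$\sqrt{\left(-144 - \frac{q{\left(O{\left(-6,8 \right)},31 \right)}}{-1269}\right) + \frac{1}{402 - 1446}} = \sqrt{\left(-144 - \frac{\left(-5\right) 8 - 155}{-1269}\right) + \frac{1}{402 - 1446}} = \sqrt{\left(-144 - \left(-40 - 155\right) \left(- \frac{1}{1269}\right)\right) + \frac{1}{-1044}} = \sqrt{\left(-144 - \left(-195\right) \left(- \frac{1}{1269}\right)\right) - \frac{1}{1044}} = \sqrt{\left(-144 - \frac{65}{423}\right) - \frac{1}{1044}} = \sqrt{- \frac{60977}{423} - \frac{1}{1044}} = \sqrt{- \frac{785931}{5452}} = \frac{i \sqrt{1071223953}}{2726}$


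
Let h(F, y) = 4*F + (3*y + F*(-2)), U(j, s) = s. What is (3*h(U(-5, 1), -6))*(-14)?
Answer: 672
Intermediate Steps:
h(F, y) = 2*F + 3*y (h(F, y) = 4*F + (3*y - 2*F) = 4*F + (-2*F + 3*y) = 2*F + 3*y)
(3*h(U(-5, 1), -6))*(-14) = (3*(2*1 + 3*(-6)))*(-14) = (3*(2 - 18))*(-14) = (3*(-16))*(-14) = -48*(-14) = 672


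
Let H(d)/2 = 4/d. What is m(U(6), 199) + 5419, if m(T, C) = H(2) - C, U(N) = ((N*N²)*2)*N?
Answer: 5224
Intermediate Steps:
H(d) = 8/d (H(d) = 2*(4/d) = 8/d)
U(N) = 2*N⁴ (U(N) = (N³*2)*N = (2*N³)*N = 2*N⁴)
m(T, C) = 4 - C (m(T, C) = 8/2 - C = 8*(½) - C = 4 - C)
m(U(6), 199) + 5419 = (4 - 1*199) + 5419 = (4 - 199) + 5419 = -195 + 5419 = 5224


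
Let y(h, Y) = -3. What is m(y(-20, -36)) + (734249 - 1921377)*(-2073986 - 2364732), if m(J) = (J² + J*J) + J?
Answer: 5269326421919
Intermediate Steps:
m(J) = J + 2*J² (m(J) = (J² + J²) + J = 2*J² + J = J + 2*J²)
m(y(-20, -36)) + (734249 - 1921377)*(-2073986 - 2364732) = -3*(1 + 2*(-3)) + (734249 - 1921377)*(-2073986 - 2364732) = -3*(1 - 6) - 1187128*(-4438718) = -3*(-5) + 5269326421904 = 15 + 5269326421904 = 5269326421919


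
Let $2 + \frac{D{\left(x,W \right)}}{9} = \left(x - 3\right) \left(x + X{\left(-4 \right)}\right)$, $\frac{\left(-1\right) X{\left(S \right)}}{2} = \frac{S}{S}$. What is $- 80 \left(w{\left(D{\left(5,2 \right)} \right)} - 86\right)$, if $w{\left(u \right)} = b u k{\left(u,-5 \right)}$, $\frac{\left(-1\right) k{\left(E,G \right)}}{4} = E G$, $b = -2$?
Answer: $4154080$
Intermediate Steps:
$X{\left(S \right)} = -2$ ($X{\left(S \right)} = - 2 \frac{S}{S} = \left(-2\right) 1 = -2$)
$D{\left(x,W \right)} = -18 + 9 \left(-3 + x\right) \left(-2 + x\right)$ ($D{\left(x,W \right)} = -18 + 9 \left(x - 3\right) \left(x - 2\right) = -18 + 9 \left(-3 + x\right) \left(-2 + x\right)$)
$k{\left(E,G \right)} = - 4 E G$
$w{\left(u \right)} = - 40 u^{2}$ ($w{\left(u \right)} = - 2 u \left(\left(-4\right) u \left(-5\right)\right) = - 2 u 20 u = - 40 u^{2}$)
$- 80 \left(w{\left(D{\left(5,2 \right)} \right)} - 86\right) = - 80 \left(- 40 \left(36 - 225 + 9 \cdot 5^{2}\right)^{2} - 86\right) = - 80 \left(- 40 \left(36 - 225 + 9 \cdot 25\right)^{2} - 86\right) = - 80 \left(- 40 \left(36 - 225 + 225\right)^{2} - 86\right) = - 80 \left(- 40 \cdot 36^{2} - 86\right) = - 80 \left(\left(-40\right) 1296 - 86\right) = - 80 \left(-51840 - 86\right) = \left(-80\right) \left(-51926\right) = 4154080$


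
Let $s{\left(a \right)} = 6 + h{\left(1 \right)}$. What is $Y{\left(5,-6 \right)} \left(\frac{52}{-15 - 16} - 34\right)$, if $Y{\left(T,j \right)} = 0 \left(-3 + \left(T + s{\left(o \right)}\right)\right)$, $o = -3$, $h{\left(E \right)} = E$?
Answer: $0$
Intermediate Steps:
$s{\left(a \right)} = 7$ ($s{\left(a \right)} = 6 + 1 = 7$)
$Y{\left(T,j \right)} = 0$ ($Y{\left(T,j \right)} = 0 \left(-3 + \left(T + 7\right)\right) = 0 \left(-3 + \left(7 + T\right)\right) = 0 \left(4 + T\right) = 0$)
$Y{\left(5,-6 \right)} \left(\frac{52}{-15 - 16} - 34\right) = 0 \left(\frac{52}{-15 - 16} - 34\right) = 0 \left(\frac{52}{-31} - 34\right) = 0 \left(52 \left(- \frac{1}{31}\right) - 34\right) = 0 \left(- \frac{52}{31} - 34\right) = 0 \left(- \frac{1106}{31}\right) = 0$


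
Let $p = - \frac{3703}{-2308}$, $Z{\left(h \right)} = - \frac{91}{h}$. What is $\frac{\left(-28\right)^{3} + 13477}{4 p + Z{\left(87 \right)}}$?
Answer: $- \frac{425436525}{269654} \approx -1577.7$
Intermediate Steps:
$p = \frac{3703}{2308}$ ($p = \left(-3703\right) \left(- \frac{1}{2308}\right) = \frac{3703}{2308} \approx 1.6044$)
$\frac{\left(-28\right)^{3} + 13477}{4 p + Z{\left(87 \right)}} = \frac{\left(-28\right)^{3} + 13477}{4 \cdot \frac{3703}{2308} - \frac{91}{87}} = \frac{-21952 + 13477}{\frac{3703}{577} - \frac{91}{87}} = - \frac{8475}{\frac{3703}{577} - \frac{91}{87}} = - \frac{8475}{\frac{269654}{50199}} = \left(-8475\right) \frac{50199}{269654} = - \frac{425436525}{269654}$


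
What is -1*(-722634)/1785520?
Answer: 32847/81160 ≈ 0.40472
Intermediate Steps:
-1*(-722634)/1785520 = 722634*(1/1785520) = 32847/81160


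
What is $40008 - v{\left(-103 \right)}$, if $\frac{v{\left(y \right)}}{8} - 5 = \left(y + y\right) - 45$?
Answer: $41976$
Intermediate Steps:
$v{\left(y \right)} = -320 + 16 y$ ($v{\left(y \right)} = 40 + 8 \left(\left(y + y\right) - 45\right) = 40 + 8 \left(2 y - 45\right) = 40 + 8 \left(-45 + 2 y\right) = 40 + \left(-360 + 16 y\right) = -320 + 16 y$)
$40008 - v{\left(-103 \right)} = 40008 - \left(-320 + 16 \left(-103\right)\right) = 40008 - \left(-320 - 1648\right) = 40008 - -1968 = 40008 + 1968 = 41976$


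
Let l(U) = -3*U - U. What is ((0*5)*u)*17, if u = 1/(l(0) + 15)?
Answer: 0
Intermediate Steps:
l(U) = -4*U
u = 1/15 (u = 1/(-4*0 + 15) = 1/(0 + 15) = 1/15 ≈ 0.066667)
((0*5)*u)*17 = ((0*5)*(1/15))*17 = (0*(1/15))*17 = 0*17 = 0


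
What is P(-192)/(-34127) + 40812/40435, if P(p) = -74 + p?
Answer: 1403546834/1379925245 ≈ 1.0171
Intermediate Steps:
P(-192)/(-34127) + 40812/40435 = (-74 - 192)/(-34127) + 40812/40435 = -266*(-1/34127) + 40812*(1/40435) = 266/34127 + 40812/40435 = 1403546834/1379925245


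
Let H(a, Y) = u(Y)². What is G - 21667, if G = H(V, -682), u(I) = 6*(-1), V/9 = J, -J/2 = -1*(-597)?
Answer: -21631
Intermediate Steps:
J = -1194 (J = -(-2)*(-597) = -2*597 = -1194)
V = -10746 (V = 9*(-1194) = -10746)
u(I) = -6
H(a, Y) = 36 (H(a, Y) = (-6)² = 36)
G = 36
G - 21667 = 36 - 21667 = -21631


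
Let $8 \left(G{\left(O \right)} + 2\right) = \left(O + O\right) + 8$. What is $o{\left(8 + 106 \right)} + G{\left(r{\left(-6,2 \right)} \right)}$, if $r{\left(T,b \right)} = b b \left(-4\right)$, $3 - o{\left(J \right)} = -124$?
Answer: $122$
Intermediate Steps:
$o{\left(J \right)} = 127$ ($o{\left(J \right)} = 3 - -124 = 3 + 124 = 127$)
$r{\left(T,b \right)} = - 4 b^{2}$ ($r{\left(T,b \right)} = b^{2} \left(-4\right) = - 4 b^{2}$)
$G{\left(O \right)} = -1 + \frac{O}{4}$ ($G{\left(O \right)} = -2 + \frac{\left(O + O\right) + 8}{8} = -2 + \frac{2 O + 8}{8} = -2 + \frac{8 + 2 O}{8} = -2 + \left(1 + \frac{O}{4}\right) = -1 + \frac{O}{4}$)
$o{\left(8 + 106 \right)} + G{\left(r{\left(-6,2 \right)} \right)} = 127 + \left(-1 + \frac{\left(-4\right) 2^{2}}{4}\right) = 127 + \left(-1 + \frac{\left(-4\right) 4}{4}\right) = 127 + \left(-1 + \frac{1}{4} \left(-16\right)\right) = 127 - 5 = 122$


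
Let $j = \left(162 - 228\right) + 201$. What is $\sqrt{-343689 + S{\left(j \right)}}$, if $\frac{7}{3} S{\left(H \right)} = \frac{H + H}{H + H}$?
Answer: $\frac{2 i \sqrt{4210185}}{7} \approx 586.25 i$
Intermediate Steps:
$j = 135$ ($j = -66 + 201 = 135$)
$S{\left(H \right)} = \frac{3}{7}$ ($S{\left(H \right)} = \frac{3 \frac{H + H}{H + H}}{7} = \frac{3 \frac{2 H}{2 H}}{7} = \frac{3 \cdot 2 H \frac{1}{2 H}}{7} = \frac{3}{7} \cdot 1 = \frac{3}{7}$)
$\sqrt{-343689 + S{\left(j \right)}} = \sqrt{-343689 + \frac{3}{7}} = \sqrt{- \frac{2405820}{7}} = \frac{2 i \sqrt{4210185}}{7}$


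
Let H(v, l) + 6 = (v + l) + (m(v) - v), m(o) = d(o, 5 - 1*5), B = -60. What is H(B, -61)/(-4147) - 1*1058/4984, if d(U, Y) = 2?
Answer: -156291/794948 ≈ -0.19661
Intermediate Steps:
m(o) = 2
H(v, l) = -4 + l (H(v, l) = -6 + ((v + l) + (2 - v)) = -6 + ((l + v) + (2 - v)) = -6 + (2 + l) = -4 + l)
H(B, -61)/(-4147) - 1*1058/4984 = (-4 - 61)/(-4147) - 1*1058/4984 = -65*(-1/4147) - 1058*1/4984 = 5/319 - 529/2492 = -156291/794948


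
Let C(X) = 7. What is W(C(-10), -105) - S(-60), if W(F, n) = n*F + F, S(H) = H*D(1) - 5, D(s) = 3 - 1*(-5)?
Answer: -243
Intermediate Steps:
D(s) = 8 (D(s) = 3 + 5 = 8)
S(H) = -5 + 8*H (S(H) = H*8 - 5 = 8*H - 5 = -5 + 8*H)
W(F, n) = F + F*n (W(F, n) = F*n + F = F + F*n)
W(C(-10), -105) - S(-60) = 7*(1 - 105) - (-5 + 8*(-60)) = 7*(-104) - (-5 - 480) = -728 - 1*(-485) = -728 + 485 = -243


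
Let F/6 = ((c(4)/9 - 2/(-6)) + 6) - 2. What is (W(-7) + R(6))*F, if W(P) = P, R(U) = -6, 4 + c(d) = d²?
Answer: -442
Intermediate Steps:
c(d) = -4 + d²
F = 34 (F = 6*((((-4 + 4²)/9 - 2/(-6)) + 6) - 2) = 6*((((-4 + 16)*(⅑) - 2*(-⅙)) + 6) - 2) = 6*(((12*(⅑) + ⅓) + 6) - 2) = 6*(((4/3 + ⅓) + 6) - 2) = 6*((5/3 + 6) - 2) = 6*(23/3 - 2) = 6*(17/3) = 34)
(W(-7) + R(6))*F = (-7 - 6)*34 = -13*34 = -442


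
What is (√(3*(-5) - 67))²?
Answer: -82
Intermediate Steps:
(√(3*(-5) - 67))² = (√(-15 - 67))² = (√(-82))² = (I*√82)² = -82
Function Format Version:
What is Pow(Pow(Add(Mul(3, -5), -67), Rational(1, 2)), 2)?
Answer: -82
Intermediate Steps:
Pow(Pow(Add(Mul(3, -5), -67), Rational(1, 2)), 2) = Pow(Pow(Add(-15, -67), Rational(1, 2)), 2) = Pow(Pow(-82, Rational(1, 2)), 2) = Pow(Mul(I, Pow(82, Rational(1, 2))), 2) = -82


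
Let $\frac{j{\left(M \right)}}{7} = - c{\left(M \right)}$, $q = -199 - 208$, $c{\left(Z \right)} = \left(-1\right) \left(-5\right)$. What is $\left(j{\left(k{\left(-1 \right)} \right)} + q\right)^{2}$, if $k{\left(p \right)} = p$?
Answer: $195364$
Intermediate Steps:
$c{\left(Z \right)} = 5$
$q = -407$
$j{\left(M \right)} = -35$ ($j{\left(M \right)} = 7 \left(\left(-1\right) 5\right) = 7 \left(-5\right) = -35$)
$\left(j{\left(k{\left(-1 \right)} \right)} + q\right)^{2} = \left(-35 - 407\right)^{2} = \left(-442\right)^{2} = 195364$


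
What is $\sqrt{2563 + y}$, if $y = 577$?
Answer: $2 \sqrt{785} \approx 56.036$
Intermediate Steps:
$\sqrt{2563 + y} = \sqrt{2563 + 577} = \sqrt{3140} = 2 \sqrt{785}$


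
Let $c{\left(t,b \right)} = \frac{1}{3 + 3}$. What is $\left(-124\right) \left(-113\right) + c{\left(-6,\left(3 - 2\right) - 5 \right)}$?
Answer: $\frac{84073}{6} \approx 14012.0$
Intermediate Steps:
$c{\left(t,b \right)} = \frac{1}{6}$
$\left(-124\right) \left(-113\right) + c{\left(-6,\left(3 - 2\right) - 5 \right)} = \left(-124\right) \left(-113\right) + \frac{1}{6} = 14012 + \frac{1}{6} = \frac{84073}{6}$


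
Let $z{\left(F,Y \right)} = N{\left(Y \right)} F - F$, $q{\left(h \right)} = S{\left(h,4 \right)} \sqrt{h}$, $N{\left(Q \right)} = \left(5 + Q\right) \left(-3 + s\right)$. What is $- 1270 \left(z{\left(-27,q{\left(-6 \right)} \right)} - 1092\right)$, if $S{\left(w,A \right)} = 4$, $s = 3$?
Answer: $1352550$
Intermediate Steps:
$N{\left(Q \right)} = 0$ ($N{\left(Q \right)} = \left(5 + Q\right) \left(-3 + 3\right) = \left(5 + Q\right) 0 = 0$)
$q{\left(h \right)} = 4 \sqrt{h}$
$z{\left(F,Y \right)} = - F$ ($z{\left(F,Y \right)} = 0 F - F = 0 - F = - F$)
$- 1270 \left(z{\left(-27,q{\left(-6 \right)} \right)} - 1092\right) = - 1270 \left(\left(-1\right) \left(-27\right) - 1092\right) = - 1270 \left(27 - 1092\right) = \left(-1270\right) \left(-1065\right) = 1352550$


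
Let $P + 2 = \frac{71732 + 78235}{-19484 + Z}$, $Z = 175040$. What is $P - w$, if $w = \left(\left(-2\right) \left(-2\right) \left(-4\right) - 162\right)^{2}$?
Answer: $- \frac{547644161}{17284} \approx -31685.0$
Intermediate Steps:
$P = - \frac{17905}{17284}$ ($P = -2 + \frac{71732 + 78235}{-19484 + 175040} = -2 + \frac{149967}{155556} = -2 + 149967 \cdot \frac{1}{155556} = -2 + \frac{16663}{17284} = - \frac{17905}{17284} \approx -1.0359$)
$w = 31684$ ($w = \left(4 \left(-4\right) - 162\right)^{2} = \left(-16 - 162\right)^{2} = \left(-178\right)^{2} = 31684$)
$P - w = - \frac{17905}{17284} - 31684 = - \frac{547644161}{17284}$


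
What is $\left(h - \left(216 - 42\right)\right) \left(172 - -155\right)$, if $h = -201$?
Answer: $-122625$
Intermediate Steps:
$\left(h - \left(216 - 42\right)\right) \left(172 - -155\right) = \left(-201 - \left(216 - 42\right)\right) \left(172 - -155\right) = \left(-201 - 174\right) \left(172 + 155\right) = \left(-201 - 174\right) 327 = \left(-375\right) 327 = -122625$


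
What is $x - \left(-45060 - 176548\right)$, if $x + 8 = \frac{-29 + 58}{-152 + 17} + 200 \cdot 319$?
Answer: $\frac{38528971}{135} \approx 2.854 \cdot 10^{5}$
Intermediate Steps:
$x = \frac{8611891}{135}$ ($x = -8 + \left(\frac{-29 + 58}{-152 + 17} + 200 \cdot 319\right) = -8 + \left(\frac{29}{-135} + 63800\right) = -8 + \left(29 \left(- \frac{1}{135}\right) + 63800\right) = -8 + \left(- \frac{29}{135} + 63800\right) = -8 + \frac{8612971}{135} = \frac{8611891}{135} \approx 63792.0$)
$x - \left(-45060 - 176548\right) = \frac{8611891}{135} - \left(-45060 - 176548\right) = \frac{8611891}{135} - -221608 = \frac{8611891}{135} + 221608 = \frac{38528971}{135}$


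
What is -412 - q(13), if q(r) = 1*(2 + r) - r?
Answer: -414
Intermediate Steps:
q(r) = 2 (q(r) = (2 + r) - r = 2)
-412 - q(13) = -412 - 1*2 = -412 - 2 = -414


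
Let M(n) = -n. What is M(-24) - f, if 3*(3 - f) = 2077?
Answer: 2140/3 ≈ 713.33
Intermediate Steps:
f = -2068/3 (f = 3 - 1/3*2077 = 3 - 2077/3 = -2068/3 ≈ -689.33)
M(-24) - f = -1*(-24) - 1*(-2068/3) = 24 + 2068/3 = 2140/3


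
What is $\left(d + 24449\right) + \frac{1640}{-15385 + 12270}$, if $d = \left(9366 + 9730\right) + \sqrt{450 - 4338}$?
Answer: $\frac{27128207}{623} + 36 i \sqrt{3} \approx 43545.0 + 62.354 i$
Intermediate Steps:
$d = 19096 + 36 i \sqrt{3}$ ($d = 19096 + \sqrt{-3888} = 19096 + 36 i \sqrt{3} \approx 19096.0 + 62.354 i$)
$\left(d + 24449\right) + \frac{1640}{-15385 + 12270} = \left(\left(19096 + 36 i \sqrt{3}\right) + 24449\right) + \frac{1640}{-15385 + 12270} = \left(43545 + 36 i \sqrt{3}\right) + \frac{1640}{-3115} = \left(43545 + 36 i \sqrt{3}\right) + 1640 \left(- \frac{1}{3115}\right) = \left(43545 + 36 i \sqrt{3}\right) - \frac{328}{623} = \frac{27128207}{623} + 36 i \sqrt{3}$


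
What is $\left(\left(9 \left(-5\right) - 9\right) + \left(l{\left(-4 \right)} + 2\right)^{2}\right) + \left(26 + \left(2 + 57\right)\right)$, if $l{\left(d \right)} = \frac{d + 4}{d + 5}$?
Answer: $35$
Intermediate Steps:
$l{\left(d \right)} = \frac{4 + d}{5 + d}$
$\left(\left(9 \left(-5\right) - 9\right) + \left(l{\left(-4 \right)} + 2\right)^{2}\right) + \left(26 + \left(2 + 57\right)\right) = \left(\left(9 \left(-5\right) - 9\right) + \left(\frac{4 - 4}{5 - 4} + 2\right)^{2}\right) + \left(26 + \left(2 + 57\right)\right) = \left(\left(-45 - 9\right) + \left(1^{-1} \cdot 0 + 2\right)^{2}\right) + \left(26 + 59\right) = \left(-54 + \left(1 \cdot 0 + 2\right)^{2}\right) + 85 = \left(-54 + \left(0 + 2\right)^{2}\right) + 85 = \left(-54 + 2^{2}\right) + 85 = \left(-54 + 4\right) + 85 = -50 + 85 = 35$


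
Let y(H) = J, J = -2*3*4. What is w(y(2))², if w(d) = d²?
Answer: 331776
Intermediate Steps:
J = -24 (J = -6*4 = -24)
y(H) = -24
w(y(2))² = ((-24)²)² = 576² = 331776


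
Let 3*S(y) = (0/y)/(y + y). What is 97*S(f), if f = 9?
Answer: 0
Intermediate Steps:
S(y) = 0 (S(y) = ((0/y)/(y + y))/3 = (0/((2*y)))/3 = (0*(1/(2*y)))/3 = (1/3)*0 = 0)
97*S(f) = 97*0 = 0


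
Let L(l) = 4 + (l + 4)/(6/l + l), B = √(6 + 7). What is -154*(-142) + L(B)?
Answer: 415581/19 + 4*√13/19 ≈ 21873.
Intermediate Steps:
B = √13 ≈ 3.6056
L(l) = 4 + (4 + l)/(l + 6/l)
-154*(-142) + L(B) = -154*(-142) + (24 + 4*√13 + 5*(√13)²)/(6 + (√13)²) = 21868 + (24 + 4*√13 + 5*13)/(6 + 13) = 21868 + (24 + 4*√13 + 65)/19 = 21868 + (89 + 4*√13)/19 = 21868 + (89/19 + 4*√13/19) = 415581/19 + 4*√13/19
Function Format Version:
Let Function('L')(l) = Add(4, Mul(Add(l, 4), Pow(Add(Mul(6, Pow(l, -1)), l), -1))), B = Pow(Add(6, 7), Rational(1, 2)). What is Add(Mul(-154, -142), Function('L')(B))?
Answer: Add(Rational(415581, 19), Mul(Rational(4, 19), Pow(13, Rational(1, 2)))) ≈ 21873.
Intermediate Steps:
B = Pow(13, Rational(1, 2)) ≈ 3.6056
Function('L')(l) = Add(4, Mul(Pow(Add(l, Mul(6, Pow(l, -1))), -1), Add(4, l))) (Function('L')(l) = Add(4, Mul(Add(4, l), Pow(Add(l, Mul(6, Pow(l, -1))), -1))) = Add(4, Mul(Pow(Add(l, Mul(6, Pow(l, -1))), -1), Add(4, l))))
Add(Mul(-154, -142), Function('L')(B)) = Add(Mul(-154, -142), Mul(Pow(Add(6, Pow(Pow(13, Rational(1, 2)), 2)), -1), Add(24, Mul(4, Pow(13, Rational(1, 2))), Mul(5, Pow(Pow(13, Rational(1, 2)), 2))))) = Add(21868, Mul(Pow(Add(6, 13), -1), Add(24, Mul(4, Pow(13, Rational(1, 2))), Mul(5, 13)))) = Add(21868, Mul(Pow(19, -1), Add(24, Mul(4, Pow(13, Rational(1, 2))), 65))) = Add(21868, Mul(Rational(1, 19), Add(89, Mul(4, Pow(13, Rational(1, 2)))))) = Add(21868, Add(Rational(89, 19), Mul(Rational(4, 19), Pow(13, Rational(1, 2))))) = Add(Rational(415581, 19), Mul(Rational(4, 19), Pow(13, Rational(1, 2))))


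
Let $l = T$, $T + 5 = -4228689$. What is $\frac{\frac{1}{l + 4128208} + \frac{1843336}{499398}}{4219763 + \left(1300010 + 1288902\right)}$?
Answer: $\frac{92614480949}{170838191881168950} \approx 5.4212 \cdot 10^{-7}$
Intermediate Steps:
$T = -4228694$ ($T = -5 - 4228689 = -4228694$)
$l = -4228694$
$\frac{\frac{1}{l + 4128208} + \frac{1843336}{499398}}{4219763 + \left(1300010 + 1288902\right)} = \frac{\frac{1}{-4228694 + 4128208} + \frac{1843336}{499398}}{4219763 + \left(1300010 + 1288902\right)} = \frac{\frac{1}{-100486} + 1843336 \cdot \frac{1}{499398}}{4219763 + 2588912} = \frac{- \frac{1}{100486} + \frac{921668}{249699}}{6808675} = \frac{92614480949}{25091253714} \cdot \frac{1}{6808675} = \frac{92614480949}{170838191881168950}$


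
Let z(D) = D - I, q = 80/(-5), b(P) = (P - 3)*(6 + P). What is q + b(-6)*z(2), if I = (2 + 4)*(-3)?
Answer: -16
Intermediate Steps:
b(P) = (-3 + P)*(6 + P)
I = -18 (I = 6*(-3) = -18)
q = -16 (q = 80*(-⅕) = -16)
z(D) = 18 + D (z(D) = D - 1*(-18) = D + 18 = 18 + D)
q + b(-6)*z(2) = -16 + (-18 + (-6)² + 3*(-6))*(18 + 2) = -16 + (-18 + 36 - 18)*20 = -16 + 0*20 = -16 + 0 = -16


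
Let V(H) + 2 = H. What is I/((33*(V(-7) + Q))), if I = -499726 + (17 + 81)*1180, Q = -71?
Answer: 192043/1320 ≈ 145.49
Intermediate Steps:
V(H) = -2 + H
I = -384086 (I = -499726 + 98*1180 = -499726 + 115640 = -384086)
I/((33*(V(-7) + Q))) = -384086*1/(33*((-2 - 7) - 71)) = -384086*1/(33*(-9 - 71)) = -384086/(33*(-80)) = -384086/(-2640) = -384086*(-1/2640) = 192043/1320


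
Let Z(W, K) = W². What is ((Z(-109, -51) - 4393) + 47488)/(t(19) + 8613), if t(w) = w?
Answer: 6872/1079 ≈ 6.3689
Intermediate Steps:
((Z(-109, -51) - 4393) + 47488)/(t(19) + 8613) = (((-109)² - 4393) + 47488)/(19 + 8613) = ((11881 - 4393) + 47488)/8632 = (7488 + 47488)*(1/8632) = 54976*(1/8632) = 6872/1079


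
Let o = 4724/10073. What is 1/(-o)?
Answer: -10073/4724 ≈ -2.1323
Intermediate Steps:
o = 4724/10073 (o = 4724*(1/10073) = 4724/10073 ≈ 0.46898)
1/(-o) = 1/(-1*4724/10073) = 1/(-4724/10073) = -10073/4724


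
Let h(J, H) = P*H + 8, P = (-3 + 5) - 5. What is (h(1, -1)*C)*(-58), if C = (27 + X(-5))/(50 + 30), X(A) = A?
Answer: -3509/20 ≈ -175.45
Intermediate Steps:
P = -3 (P = 2 - 5 = -3)
h(J, H) = 8 - 3*H (h(J, H) = -3*H + 8 = 8 - 3*H)
C = 11/40 (C = (27 - 5)/(50 + 30) = 22/80 = 22*(1/80) = 11/40 ≈ 0.27500)
(h(1, -1)*C)*(-58) = ((8 - 3*(-1))*(11/40))*(-58) = ((8 + 3)*(11/40))*(-58) = (11*(11/40))*(-58) = (121/40)*(-58) = -3509/20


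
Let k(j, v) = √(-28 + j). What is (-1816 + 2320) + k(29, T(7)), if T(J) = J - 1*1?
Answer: 505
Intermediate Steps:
T(J) = -1 + J (T(J) = J - 1 = -1 + J)
(-1816 + 2320) + k(29, T(7)) = (-1816 + 2320) + √(-28 + 29) = 504 + √1 = 504 + 1 = 505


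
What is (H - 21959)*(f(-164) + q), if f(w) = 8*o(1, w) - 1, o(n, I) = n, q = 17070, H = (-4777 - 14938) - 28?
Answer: -712145054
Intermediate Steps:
H = -19743 (H = -19715 - 28 = -19743)
f(w) = 7 (f(w) = 8*1 - 1 = 8 - 1 = 7)
(H - 21959)*(f(-164) + q) = (-19743 - 21959)*(7 + 17070) = -41702*17077 = -712145054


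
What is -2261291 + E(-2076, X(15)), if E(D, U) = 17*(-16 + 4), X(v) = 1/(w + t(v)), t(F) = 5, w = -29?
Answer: -2261495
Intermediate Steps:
X(v) = -1/24 (X(v) = 1/(-29 + 5) = 1/(-24) = -1/24)
E(D, U) = -204 (E(D, U) = 17*(-12) = -204)
-2261291 + E(-2076, X(15)) = -2261291 - 204 = -2261495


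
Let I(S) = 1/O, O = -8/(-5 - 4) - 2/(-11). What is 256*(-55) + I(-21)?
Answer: -1492381/106 ≈ -14079.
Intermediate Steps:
O = 106/99 (O = -8/(-9) - 2*(-1/11) = -8*(-⅑) + 2/11 = 8/9 + 2/11 = 106/99 ≈ 1.0707)
I(S) = 99/106 (I(S) = 1/(106/99) = 99/106)
256*(-55) + I(-21) = 256*(-55) + 99/106 = -14080 + 99/106 = -1492381/106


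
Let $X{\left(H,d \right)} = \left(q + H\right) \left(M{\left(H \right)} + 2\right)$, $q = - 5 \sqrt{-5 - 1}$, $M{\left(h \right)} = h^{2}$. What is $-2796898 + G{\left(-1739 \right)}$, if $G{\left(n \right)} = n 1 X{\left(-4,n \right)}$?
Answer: $-2671690 + 156510 i \sqrt{6} \approx -2.6717 \cdot 10^{6} + 3.8337 \cdot 10^{5} i$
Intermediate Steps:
$q = - 5 i \sqrt{6}$ ($q = - 5 \sqrt{-6} = - 5 i \sqrt{6} \approx - 12.247 i$)
$X{\left(H,d \right)} = \left(2 + H^{2}\right) \left(H - 5 i \sqrt{6}\right)$ ($X{\left(H,d \right)} = \left(- 5 i \sqrt{6} + H\right) \left(H^{2} + 2\right) = \left(H - 5 i \sqrt{6}\right) \left(2 + H^{2}\right) = \left(2 + H^{2}\right) \left(H - 5 i \sqrt{6}\right)$)
$G{\left(n \right)} = n \left(-72 - 90 i \sqrt{6}\right)$ ($G{\left(n \right)} = n 1 \left(\left(-4\right)^{3} + 2 \left(-4\right) - 10 i \sqrt{6} - 5 i \sqrt{6} \left(-4\right)^{2}\right) = n \left(-64 - 8 - 10 i \sqrt{6} - 5 i \sqrt{6} \cdot 16\right) = n \left(-64 - 8 - 10 i \sqrt{6} - 80 i \sqrt{6}\right) = n \left(-72 - 90 i \sqrt{6}\right)$)
$-2796898 + G{\left(-1739 \right)} = -2796898 + 18 \left(-1739\right) \left(-4 - 5 i \sqrt{6}\right) = -2796898 + \left(125208 + 156510 i \sqrt{6}\right) = -2671690 + 156510 i \sqrt{6}$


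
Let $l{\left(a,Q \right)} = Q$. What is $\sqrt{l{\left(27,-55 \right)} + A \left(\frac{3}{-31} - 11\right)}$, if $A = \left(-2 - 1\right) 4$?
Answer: $\frac{\sqrt{75113}}{31} \approx 8.8409$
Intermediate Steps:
$A = -12$ ($A = \left(-3\right) 4 = -12$)
$\sqrt{l{\left(27,-55 \right)} + A \left(\frac{3}{-31} - 11\right)} = \sqrt{-55 - 12 \left(\frac{3}{-31} - 11\right)} = \sqrt{-55 - 12 \left(3 \left(- \frac{1}{31}\right) - 11\right)} = \sqrt{-55 - 12 \left(- \frac{3}{31} - 11\right)} = \sqrt{-55 - - \frac{4128}{31}} = \sqrt{-55 + \frac{4128}{31}} = \sqrt{\frac{2423}{31}} = \frac{\sqrt{75113}}{31}$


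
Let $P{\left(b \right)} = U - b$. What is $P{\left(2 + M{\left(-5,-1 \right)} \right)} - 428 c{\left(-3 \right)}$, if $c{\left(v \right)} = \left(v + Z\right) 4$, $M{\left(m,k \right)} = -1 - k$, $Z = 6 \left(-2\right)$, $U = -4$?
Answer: $25674$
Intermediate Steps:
$Z = -12$
$P{\left(b \right)} = -4 - b$
$c{\left(v \right)} = -48 + 4 v$ ($c{\left(v \right)} = \left(v - 12\right) 4 = \left(-12 + v\right) 4 = -48 + 4 v$)
$P{\left(2 + M{\left(-5,-1 \right)} \right)} - 428 c{\left(-3 \right)} = \left(-4 - \left(2 - 0\right)\right) - 428 \left(-48 + 4 \left(-3\right)\right) = \left(-4 - \left(2 + \left(-1 + 1\right)\right)\right) - 428 \left(-48 - 12\right) = \left(-4 - \left(2 + 0\right)\right) - -25680 = \left(-4 - 2\right) + 25680 = -6 + 25680 = 25674$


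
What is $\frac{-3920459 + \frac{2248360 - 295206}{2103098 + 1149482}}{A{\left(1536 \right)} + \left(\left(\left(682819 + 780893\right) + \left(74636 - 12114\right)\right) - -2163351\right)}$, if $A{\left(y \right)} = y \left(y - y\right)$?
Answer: $- \frac{6375802290533}{6000335189650} \approx -1.0626$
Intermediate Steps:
$A{\left(y \right)} = 0$ ($A{\left(y \right)} = y 0 = 0$)
$\frac{-3920459 + \frac{2248360 - 295206}{2103098 + 1149482}}{A{\left(1536 \right)} + \left(\left(\left(682819 + 780893\right) + \left(74636 - 12114\right)\right) - -2163351\right)} = \frac{-3920459 + \frac{2248360 - 295206}{2103098 + 1149482}}{0 + \left(\left(\left(682819 + 780893\right) + \left(74636 - 12114\right)\right) - -2163351\right)} = \frac{-3920459 + \frac{1953154}{3252580}}{0 + \left(\left(1463712 + \left(74636 - 12114\right)\right) + 2163351\right)} = \frac{-3920459 + 1953154 \cdot \frac{1}{3252580}}{0 + \left(\left(1463712 + 62522\right) + 2163351\right)} = \frac{-3920459 + \frac{976577}{1626290}}{0 + \left(1526234 + 2163351\right)} = - \frac{6375802290533}{1626290 \left(0 + 3689585\right)} = - \frac{6375802290533}{1626290 \cdot 3689585} = \left(- \frac{6375802290533}{1626290}\right) \frac{1}{3689585} = - \frac{6375802290533}{6000335189650}$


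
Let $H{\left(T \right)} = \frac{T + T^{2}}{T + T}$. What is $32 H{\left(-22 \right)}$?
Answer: $-336$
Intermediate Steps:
$H{\left(T \right)} = \frac{T + T^{2}}{2 T}$
$32 H{\left(-22 \right)} = 32 \left(\frac{1}{2} + \frac{1}{2} \left(-22\right)\right) = 32 \left(\frac{1}{2} - 11\right) = 32 \left(- \frac{21}{2}\right) = -336$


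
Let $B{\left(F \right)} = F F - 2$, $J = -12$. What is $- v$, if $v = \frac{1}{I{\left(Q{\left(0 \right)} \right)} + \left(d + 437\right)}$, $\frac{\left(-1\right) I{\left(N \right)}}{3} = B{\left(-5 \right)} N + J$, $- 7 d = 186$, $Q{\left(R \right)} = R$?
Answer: $- \frac{7}{3125} \approx -0.00224$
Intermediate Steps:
$d = - \frac{186}{7}$ ($d = \left(- \frac{1}{7}\right) 186 = - \frac{186}{7} \approx -26.571$)
$B{\left(F \right)} = -2 + F^{2}$ ($B{\left(F \right)} = F^{2} - 2 = -2 + F^{2}$)
$I{\left(N \right)} = 36 - 69 N$ ($I{\left(N \right)} = - 3 \left(\left(-2 + \left(-5\right)^{2}\right) N - 12\right) = - 3 \left(\left(-2 + 25\right) N - 12\right) = - 3 \left(23 N - 12\right) = - 3 \left(-12 + 23 N\right) = 36 - 69 N$)
$v = \frac{7}{3125}$ ($v = \frac{1}{\left(36 - 0\right) + \left(- \frac{186}{7} + 437\right)} = \frac{1}{\left(36 + 0\right) + \frac{2873}{7}} = \frac{1}{36 + \frac{2873}{7}} = \frac{1}{\frac{3125}{7}} = \frac{7}{3125} \approx 0.00224$)
$- v = \left(-1\right) \frac{7}{3125} = - \frac{7}{3125}$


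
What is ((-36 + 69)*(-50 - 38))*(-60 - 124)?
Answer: 534336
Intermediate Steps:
((-36 + 69)*(-50 - 38))*(-60 - 124) = (33*(-88))*(-184) = -2904*(-184) = 534336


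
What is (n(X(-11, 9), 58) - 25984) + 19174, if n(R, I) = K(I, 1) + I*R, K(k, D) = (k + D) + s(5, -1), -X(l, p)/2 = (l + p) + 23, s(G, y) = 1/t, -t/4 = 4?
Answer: -146993/16 ≈ -9187.1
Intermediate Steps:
t = -16 (t = -4*4 = -16)
s(G, y) = -1/16 (s(G, y) = 1/(-16) = -1/16)
X(l, p) = -46 - 2*l - 2*p (X(l, p) = -2*((l + p) + 23) = -2*(23 + l + p) = -46 - 2*l - 2*p)
K(k, D) = -1/16 + D + k (K(k, D) = (k + D) - 1/16 = (D + k) - 1/16 = -1/16 + D + k)
n(R, I) = 15/16 + I + I*R (n(R, I) = (-1/16 + 1 + I) + I*R = (15/16 + I) + I*R = 15/16 + I + I*R)
(n(X(-11, 9), 58) - 25984) + 19174 = ((15/16 + 58 + 58*(-46 - 2*(-11) - 2*9)) - 25984) + 19174 = ((15/16 + 58 + 58*(-46 + 22 - 18)) - 25984) + 19174 = ((15/16 + 58 + 58*(-42)) - 25984) + 19174 = ((15/16 + 58 - 2436) - 25984) + 19174 = (-38033/16 - 25984) + 19174 = -453777/16 + 19174 = -146993/16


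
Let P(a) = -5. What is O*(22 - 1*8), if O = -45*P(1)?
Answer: 3150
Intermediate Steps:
O = 225 (O = -45*(-5) = 225)
O*(22 - 1*8) = 225*(22 - 1*8) = 225*(22 - 8) = 225*14 = 3150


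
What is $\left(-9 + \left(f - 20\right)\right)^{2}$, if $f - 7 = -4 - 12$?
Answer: $1444$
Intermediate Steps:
$f = -9$ ($f = 7 - 16 = -9$)
$\left(-9 + \left(f - 20\right)\right)^{2} = \left(-9 - 29\right)^{2} = \left(-38\right)^{2} = 1444$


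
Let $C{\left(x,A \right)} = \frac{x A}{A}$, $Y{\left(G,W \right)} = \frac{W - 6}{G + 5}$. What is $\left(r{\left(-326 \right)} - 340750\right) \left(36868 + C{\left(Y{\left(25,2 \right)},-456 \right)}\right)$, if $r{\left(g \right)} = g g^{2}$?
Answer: $- \frac{6449429746356}{5} \approx -1.2899 \cdot 10^{12}$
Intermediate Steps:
$Y{\left(G,W \right)} = \frac{-6 + W}{5 + G}$
$r{\left(g \right)} = g^{3}$
$C{\left(x,A \right)} = x$ ($C{\left(x,A \right)} = \frac{A x}{A} = x$)
$\left(r{\left(-326 \right)} - 340750\right) \left(36868 + C{\left(Y{\left(25,2 \right)},-456 \right)}\right) = \left(\left(-326\right)^{3} - 340750\right) \left(36868 + \frac{-6 + 2}{5 + 25}\right) = \left(-34645976 - 340750\right) \left(36868 + \frac{1}{30} \left(-4\right)\right) = - 34986726 \left(36868 + \frac{1}{30} \left(-4\right)\right) = - 34986726 \left(36868 - \frac{2}{15}\right) = \left(-34986726\right) \frac{553018}{15} = - \frac{6449429746356}{5}$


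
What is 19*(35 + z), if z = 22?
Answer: 1083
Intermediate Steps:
19*(35 + z) = 19*(35 + 22) = 19*57 = 1083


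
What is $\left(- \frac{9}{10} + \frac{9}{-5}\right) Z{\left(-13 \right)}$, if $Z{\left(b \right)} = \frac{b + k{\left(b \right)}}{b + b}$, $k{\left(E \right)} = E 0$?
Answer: $- \frac{27}{20} \approx -1.35$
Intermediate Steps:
$k{\left(E \right)} = 0$
$Z{\left(b \right)} = \frac{1}{2}$ ($Z{\left(b \right)} = \frac{b + 0}{b + b} = \frac{b}{2 b} = b \frac{1}{2 b} = \frac{1}{2}$)
$\left(- \frac{9}{10} + \frac{9}{-5}\right) Z{\left(-13 \right)} = \left(- \frac{9}{10} + \frac{9}{-5}\right) \frac{1}{2} = \left(\left(-9\right) \frac{1}{10} + 9 \left(- \frac{1}{5}\right)\right) \frac{1}{2} = \left(- \frac{9}{10} - \frac{9}{5}\right) \frac{1}{2} = \left(- \frac{27}{10}\right) \frac{1}{2} = - \frac{27}{20}$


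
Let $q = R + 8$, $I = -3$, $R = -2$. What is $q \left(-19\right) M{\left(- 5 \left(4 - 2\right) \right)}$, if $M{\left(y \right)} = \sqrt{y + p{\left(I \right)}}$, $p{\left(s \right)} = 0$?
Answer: $- 114 i \sqrt{10} \approx - 360.5 i$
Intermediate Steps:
$M{\left(y \right)} = \sqrt{y}$ ($M{\left(y \right)} = \sqrt{y + 0} = \sqrt{y}$)
$q = 6$ ($q = -2 + 8 = 6$)
$q \left(-19\right) M{\left(- 5 \left(4 - 2\right) \right)} = 6 \left(-19\right) \sqrt{- 5 \left(4 - 2\right)} = - 114 \sqrt{\left(-5\right) 2} = - 114 \sqrt{-10} = - 114 i \sqrt{10}$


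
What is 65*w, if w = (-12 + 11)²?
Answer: 65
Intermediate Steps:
w = 1 (w = (-1)² = 1)
65*w = 65*1 = 65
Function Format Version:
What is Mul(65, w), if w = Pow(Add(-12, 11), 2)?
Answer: 65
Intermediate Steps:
w = 1 (w = Pow(-1, 2) = 1)
Mul(65, w) = Mul(65, 1) = 65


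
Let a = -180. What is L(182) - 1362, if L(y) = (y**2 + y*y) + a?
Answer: 64706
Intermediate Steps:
L(y) = -180 + 2*y**2 (L(y) = (y**2 + y*y) - 180 = (y**2 + y**2) - 180 = 2*y**2 - 180 = -180 + 2*y**2)
L(182) - 1362 = (-180 + 2*182**2) - 1362 = (-180 + 2*33124) - 1362 = (-180 + 66248) - 1362 = 66068 - 1362 = 64706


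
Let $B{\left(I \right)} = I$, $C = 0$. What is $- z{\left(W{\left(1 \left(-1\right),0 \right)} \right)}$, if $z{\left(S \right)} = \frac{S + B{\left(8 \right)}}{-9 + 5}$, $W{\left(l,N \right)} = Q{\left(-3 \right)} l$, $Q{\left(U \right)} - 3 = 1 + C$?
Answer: $1$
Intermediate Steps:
$Q{\left(U \right)} = 4$ ($Q{\left(U \right)} = 3 + \left(1 + 0\right) = 3 + 1 = 4$)
$W{\left(l,N \right)} = 4 l$
$z{\left(S \right)} = -2 - \frac{S}{4}$ ($z{\left(S \right)} = \frac{S + 8}{-9 + 5} = \frac{8 + S}{-4} = \left(8 + S\right) \left(- \frac{1}{4}\right) = -2 - \frac{S}{4}$)
$- z{\left(W{\left(1 \left(-1\right),0 \right)} \right)} = - (-2 - \frac{4 \cdot 1 \left(-1\right)}{4}) = - (-2 - \frac{4 \left(-1\right)}{4}) = - (-2 - -1) = - (-2 + 1) = \left(-1\right) \left(-1\right) = 1$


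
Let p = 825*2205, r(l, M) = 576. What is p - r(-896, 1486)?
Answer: 1818549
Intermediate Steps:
p = 1819125
p - r(-896, 1486) = 1819125 - 1*576 = 1819125 - 576 = 1818549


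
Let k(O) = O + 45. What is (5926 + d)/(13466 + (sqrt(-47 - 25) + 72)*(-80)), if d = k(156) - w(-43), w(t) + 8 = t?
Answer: 11901917/14960809 + 741360*I*sqrt(2)/14960809 ≈ 0.79554 + 0.070079*I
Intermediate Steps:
w(t) = -8 + t
k(O) = 45 + O
d = 252 (d = (45 + 156) - (-8 - 43) = 201 - 1*(-51) = 201 + 51 = 252)
(5926 + d)/(13466 + (sqrt(-47 - 25) + 72)*(-80)) = (5926 + 252)/(13466 + (sqrt(-47 - 25) + 72)*(-80)) = 6178/(13466 + (sqrt(-72) + 72)*(-80)) = 6178/(13466 + (6*I*sqrt(2) + 72)*(-80)) = 6178/(13466 + (72 + 6*I*sqrt(2))*(-80)) = 6178/(13466 + (-5760 - 480*I*sqrt(2))) = 6178/(7706 - 480*I*sqrt(2))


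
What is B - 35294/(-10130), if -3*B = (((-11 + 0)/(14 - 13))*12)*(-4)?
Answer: -873793/5065 ≈ -172.52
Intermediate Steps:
B = -176 (B = -((-11 + 0)/(14 - 13))*12*(-4)/3 = --11/1*12*(-4)/3 = --11*1*12*(-4)/3 = -(-11*12)*(-4)/3 = -(-44)*(-4) = -1/3*528 = -176)
B - 35294/(-10130) = -176 - 35294/(-10130) = -176 - 35294*(-1)/10130 = -176 - 1*(-17647/5065) = -176 + 17647/5065 = -873793/5065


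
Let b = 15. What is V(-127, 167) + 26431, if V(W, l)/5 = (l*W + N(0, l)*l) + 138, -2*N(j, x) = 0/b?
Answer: -78924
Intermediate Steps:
N(j, x) = 0 (N(j, x) = -0/15 = -½*0 = 0)
V(W, l) = 690 + 5*W*l (V(W, l) = 5*((l*W + 0*l) + 138) = 5*((W*l + 0) + 138) = 5*(W*l + 138) = 5*(138 + W*l) = 690 + 5*W*l)
V(-127, 167) + 26431 = (690 + 5*(-127)*167) + 26431 = (690 - 106045) + 26431 = -105355 + 26431 = -78924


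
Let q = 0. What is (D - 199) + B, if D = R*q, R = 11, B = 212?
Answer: 13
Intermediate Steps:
D = 0 (D = 11*0 = 0)
(D - 199) + B = (0 - 199) + 212 = -199 + 212 = 13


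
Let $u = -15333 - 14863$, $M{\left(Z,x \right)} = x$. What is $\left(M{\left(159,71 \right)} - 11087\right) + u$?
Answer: $-41212$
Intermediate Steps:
$u = -30196$
$\left(M{\left(159,71 \right)} - 11087\right) + u = \left(71 - 11087\right) - 30196 = -11016 - 30196 = -41212$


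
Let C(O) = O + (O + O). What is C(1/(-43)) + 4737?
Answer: 203688/43 ≈ 4736.9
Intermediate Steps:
C(O) = 3*O (C(O) = O + 2*O = 3*O)
C(1/(-43)) + 4737 = 3/(-43) + 4737 = 3*(-1/43) + 4737 = -3/43 + 4737 = 203688/43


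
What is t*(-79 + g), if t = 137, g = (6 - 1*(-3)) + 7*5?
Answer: -4795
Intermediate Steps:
g = 44 (g = (6 + 3) + 35 = 9 + 35 = 44)
t*(-79 + g) = 137*(-79 + 44) = 137*(-35) = -4795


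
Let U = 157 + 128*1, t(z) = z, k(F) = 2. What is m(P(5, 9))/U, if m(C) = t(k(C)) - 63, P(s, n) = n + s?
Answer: -61/285 ≈ -0.21404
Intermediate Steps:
m(C) = -61 (m(C) = 2 - 63 = -61)
U = 285 (U = 157 + 128 = 285)
m(P(5, 9))/U = -61/285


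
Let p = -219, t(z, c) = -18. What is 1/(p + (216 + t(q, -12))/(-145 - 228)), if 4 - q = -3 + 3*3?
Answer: -373/81885 ≈ -0.0045552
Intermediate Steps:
q = -2 (q = 4 - (-3 + 3*3) = 4 - (-3 + 9) = 4 - 1*6 = 4 - 6 = -2)
1/(p + (216 + t(q, -12))/(-145 - 228)) = 1/(-219 + (216 - 18)/(-145 - 228)) = 1/(-219 + 198/(-373)) = 1/(-219 + 198*(-1/373)) = 1/(-219 - 198/373) = 1/(-81885/373) = -373/81885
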